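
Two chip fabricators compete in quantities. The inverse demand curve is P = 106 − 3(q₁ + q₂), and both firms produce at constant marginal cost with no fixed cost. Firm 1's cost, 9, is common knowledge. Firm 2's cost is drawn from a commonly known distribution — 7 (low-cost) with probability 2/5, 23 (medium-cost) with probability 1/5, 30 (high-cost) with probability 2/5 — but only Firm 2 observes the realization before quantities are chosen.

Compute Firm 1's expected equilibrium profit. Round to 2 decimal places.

427.21

Each type of Firm 2 best-responds to q₁; Firm 1 best-responds to the expected q₂ over Firm 2's types.
Firm 2 with cost c maximizes (106 − 3(q₁+q₂) − c)·q₂, giving q₂(c) = (106 − c − 3q₁)/6.
E[c₂] = 2/5·7 + 1/5·23 + 2/5·30 = 19.4
Firm 1's FOC against E[q₂] yields q₁ = (106 − 2·9 + E[c₂])/9 = (106 − 18 + 19.4)/9 = 11.9333.
E[P] = 106 − 3·(q₁ + E[q₂]) = 44.8; Firm 1's expected profit = (E[P] − 9)·q₁ = (44.8 − 9)·11.9333 = 427.213.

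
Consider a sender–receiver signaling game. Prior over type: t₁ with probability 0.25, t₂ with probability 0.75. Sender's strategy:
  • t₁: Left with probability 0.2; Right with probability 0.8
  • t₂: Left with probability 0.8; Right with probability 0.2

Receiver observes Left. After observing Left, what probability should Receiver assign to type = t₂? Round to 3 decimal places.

0.923

P(Left) = 0.25·0.2 + 0.75·0.8 = 0.65
P(t₂ | Left) = (0.75·0.8) / 0.65 = 0.6 / 0.65 = 0.923077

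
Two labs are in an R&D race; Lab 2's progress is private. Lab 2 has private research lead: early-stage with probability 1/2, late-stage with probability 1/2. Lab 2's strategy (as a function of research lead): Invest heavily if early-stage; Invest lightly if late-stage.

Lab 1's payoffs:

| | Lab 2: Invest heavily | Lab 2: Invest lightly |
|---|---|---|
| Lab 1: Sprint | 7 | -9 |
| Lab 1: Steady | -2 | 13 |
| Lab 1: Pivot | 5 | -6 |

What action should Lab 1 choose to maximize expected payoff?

E[Sprint] = 1/2·(7) + 1/2·(-9) = -1
E[Steady] = 1/2·(-2) + 1/2·(13) = 11/2
E[Pivot] = 1/2·(5) + 1/2·(-6) = -1/2
Best response: Steady (11/2 is the largest).

Steady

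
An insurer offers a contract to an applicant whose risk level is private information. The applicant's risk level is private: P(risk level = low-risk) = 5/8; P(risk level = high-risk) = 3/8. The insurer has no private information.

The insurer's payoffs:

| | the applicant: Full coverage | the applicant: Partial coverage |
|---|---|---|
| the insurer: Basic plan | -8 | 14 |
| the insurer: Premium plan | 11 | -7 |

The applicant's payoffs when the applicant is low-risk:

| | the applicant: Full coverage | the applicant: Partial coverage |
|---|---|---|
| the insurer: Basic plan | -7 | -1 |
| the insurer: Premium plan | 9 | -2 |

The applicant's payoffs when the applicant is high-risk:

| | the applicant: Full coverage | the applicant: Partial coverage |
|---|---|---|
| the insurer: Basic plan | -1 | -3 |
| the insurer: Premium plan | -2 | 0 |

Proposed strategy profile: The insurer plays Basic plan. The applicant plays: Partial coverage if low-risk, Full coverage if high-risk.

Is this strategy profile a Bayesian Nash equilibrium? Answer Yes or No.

A profile is a BNE iff every type of every player is best-responding given beliefs about the other side.
The insurer plays Basic plan: E[Basic plan] = 5/8·(14) + 3/8·(-8) = 23/4; E[Premium plan] = -1/4. Best-responding. ✓
The applicant (risk level low-risk), facing Basic plan: Full coverage gives -7, Partial coverage gives -1. Proposed Partial coverage is best. ✓
The applicant (risk level high-risk), facing Basic plan: Full coverage gives -1, Partial coverage gives -3. Proposed Full coverage is best. ✓

Yes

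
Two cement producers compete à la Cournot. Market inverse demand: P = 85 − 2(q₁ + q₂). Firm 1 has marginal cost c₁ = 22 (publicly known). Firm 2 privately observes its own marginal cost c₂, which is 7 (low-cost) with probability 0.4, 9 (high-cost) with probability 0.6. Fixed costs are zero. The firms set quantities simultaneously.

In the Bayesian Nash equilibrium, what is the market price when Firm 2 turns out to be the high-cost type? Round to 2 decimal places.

Type-c best response for Firm 2: q₂(c) = (85 − c)/4 − q₁/2.
Firm 1 maximizes expected profit; its first-order condition is 85 − 4q₁ − 2E[q₂] − 22 = 0.
Substituting E[q₂] and solving: E[c₂] = 8.2, so q₁ = (85 − 2·22 + 8.2)/6 = 8.2.
q₂(high-cost) = 14.9, so P = 85 − 2·(8.2 + 14.9) = 38.8.

38.80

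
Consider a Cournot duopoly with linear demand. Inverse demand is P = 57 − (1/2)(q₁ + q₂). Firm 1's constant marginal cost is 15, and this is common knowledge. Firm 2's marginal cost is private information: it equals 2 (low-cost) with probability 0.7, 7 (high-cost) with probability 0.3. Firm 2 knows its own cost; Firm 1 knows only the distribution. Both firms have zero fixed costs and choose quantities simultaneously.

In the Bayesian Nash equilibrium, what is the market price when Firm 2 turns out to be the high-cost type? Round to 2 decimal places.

26.92

Firm 2 with cost c maximizes (57 − (1/2)(q₁+q₂) − c)·q₂, giving q₂(c) = (57 − c − (1/2)q₁).
E[c₂] = 0.7·2 + 0.3·7 = 3.5
Firm 1's FOC against E[q₂] yields q₁ = (57 − 2·15 + E[c₂])/(3/2) = (57 − 30 + 3.5)/(3/2) = 20.3333.
q₂(high-cost) = 39.8333, so P = 57 − (1/2)·(20.3333 + 39.8333) = 26.9167.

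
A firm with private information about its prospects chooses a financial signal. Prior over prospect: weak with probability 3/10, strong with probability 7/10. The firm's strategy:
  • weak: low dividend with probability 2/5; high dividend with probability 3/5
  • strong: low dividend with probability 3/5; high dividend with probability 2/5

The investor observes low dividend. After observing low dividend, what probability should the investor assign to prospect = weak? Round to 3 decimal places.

0.222

P(low dividend) = (3/10)·(2/5) + (7/10)·(3/5) = 27/50
P(weak | low dividend) = ((3/10)·(2/5)) / (27/50) = (3/25) / (27/50) = 2/9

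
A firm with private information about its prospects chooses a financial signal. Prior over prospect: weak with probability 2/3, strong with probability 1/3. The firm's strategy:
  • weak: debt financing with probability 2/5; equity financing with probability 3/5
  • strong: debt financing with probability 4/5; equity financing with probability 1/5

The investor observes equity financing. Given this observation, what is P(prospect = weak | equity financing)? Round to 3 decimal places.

Apply Bayes' rule using the sender's strategy as the likelihood.
P(equity financing) = (2/3)·(3/5) + (1/3)·(1/5) = 7/15
P(weak | equity financing) = ((2/3)·(3/5)) / (7/15) = (2/5) / (7/15) = 6/7

0.857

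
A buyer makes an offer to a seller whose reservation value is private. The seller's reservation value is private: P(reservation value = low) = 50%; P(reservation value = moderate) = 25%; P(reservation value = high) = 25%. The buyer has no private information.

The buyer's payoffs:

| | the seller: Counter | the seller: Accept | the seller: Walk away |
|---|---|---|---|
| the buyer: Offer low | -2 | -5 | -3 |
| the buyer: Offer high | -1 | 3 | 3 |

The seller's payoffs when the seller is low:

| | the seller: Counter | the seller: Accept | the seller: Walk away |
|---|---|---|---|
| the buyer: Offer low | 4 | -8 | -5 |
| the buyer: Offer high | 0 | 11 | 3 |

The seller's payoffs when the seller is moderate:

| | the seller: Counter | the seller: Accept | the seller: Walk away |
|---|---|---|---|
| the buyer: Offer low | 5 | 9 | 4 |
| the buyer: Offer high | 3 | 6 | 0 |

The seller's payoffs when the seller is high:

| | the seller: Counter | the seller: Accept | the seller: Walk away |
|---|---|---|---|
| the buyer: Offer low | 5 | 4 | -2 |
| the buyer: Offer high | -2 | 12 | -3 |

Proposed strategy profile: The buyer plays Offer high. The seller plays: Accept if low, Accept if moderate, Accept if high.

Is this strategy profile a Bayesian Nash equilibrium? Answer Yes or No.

The buyer plays Offer high: E[Offer high] = 0.5·(3) + 0.25·(3) + 0.25·(3) = 3; E[Offer low] = -5. Best-responding. ✓
The seller (reservation value low), facing Offer high: Counter gives 0, Accept gives 11, Walk away gives 3. Proposed Accept is best. ✓
The seller (reservation value moderate), facing Offer high: Counter gives 3, Accept gives 6, Walk away gives 0. Proposed Accept is best. ✓
The seller (reservation value high), facing Offer high: Counter gives -2, Accept gives 12, Walk away gives -3. Proposed Accept is best. ✓

Yes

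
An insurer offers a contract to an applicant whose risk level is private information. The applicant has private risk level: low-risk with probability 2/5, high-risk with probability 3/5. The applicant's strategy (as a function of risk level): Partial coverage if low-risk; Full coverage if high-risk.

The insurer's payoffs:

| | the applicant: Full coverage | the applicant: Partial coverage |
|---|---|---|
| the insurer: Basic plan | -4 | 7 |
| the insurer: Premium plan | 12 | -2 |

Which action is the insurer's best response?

Premium plan

E[Basic plan] = 2/5·(7) + 3/5·(-4) = 2/5
E[Premium plan] = 2/5·(-2) + 3/5·(12) = 32/5
Best response: Premium plan (32/5 is the largest).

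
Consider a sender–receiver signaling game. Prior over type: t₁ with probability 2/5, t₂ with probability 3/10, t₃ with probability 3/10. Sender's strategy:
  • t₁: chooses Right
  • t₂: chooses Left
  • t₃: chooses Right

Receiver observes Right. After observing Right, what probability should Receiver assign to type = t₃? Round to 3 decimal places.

Apply Bayes' rule using the sender's strategy as the likelihood.
P(Right) = (2/5)·1 + (3/10)·0 + (3/10)·1 = 7/10
P(t₃ | Right) = ((3/10)·1) / (7/10) = (3/10) / (7/10) = 3/7

0.429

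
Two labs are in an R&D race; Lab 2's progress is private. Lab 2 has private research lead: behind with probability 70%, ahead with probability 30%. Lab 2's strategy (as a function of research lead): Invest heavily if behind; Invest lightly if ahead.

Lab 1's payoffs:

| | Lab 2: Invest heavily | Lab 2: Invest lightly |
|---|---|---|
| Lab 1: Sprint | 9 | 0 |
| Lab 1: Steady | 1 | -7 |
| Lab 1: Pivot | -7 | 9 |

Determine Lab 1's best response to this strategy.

E[Sprint] = 0.7·(9) + 0.3·(0) = 6.3
E[Steady] = 0.7·(1) + 0.3·(-7) = -1.4
E[Pivot] = 0.7·(-7) + 0.3·(9) = -2.2
Best response: Sprint (6.3 is the largest).

Sprint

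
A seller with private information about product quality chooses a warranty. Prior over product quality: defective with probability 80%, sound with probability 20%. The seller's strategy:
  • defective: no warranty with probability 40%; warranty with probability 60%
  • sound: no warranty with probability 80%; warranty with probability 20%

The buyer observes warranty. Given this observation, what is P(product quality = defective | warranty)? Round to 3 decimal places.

0.923

Apply Bayes' rule using the sender's strategy as the likelihood.
P(warranty) = 0.8·0.6 + 0.2·0.2 = 0.52
P(defective | warranty) = (0.8·0.6) / 0.52 = 0.48 / 0.52 = 0.923077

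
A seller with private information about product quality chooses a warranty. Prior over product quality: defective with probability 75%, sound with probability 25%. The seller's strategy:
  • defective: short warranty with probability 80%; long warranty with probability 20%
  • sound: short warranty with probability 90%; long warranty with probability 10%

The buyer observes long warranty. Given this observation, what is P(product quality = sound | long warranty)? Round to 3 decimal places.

0.143

P(long warranty) = 0.75·0.2 + 0.25·0.1 = 0.175
P(sound | long warranty) = (0.25·0.1) / 0.175 = 0.025 / 0.175 = 0.142857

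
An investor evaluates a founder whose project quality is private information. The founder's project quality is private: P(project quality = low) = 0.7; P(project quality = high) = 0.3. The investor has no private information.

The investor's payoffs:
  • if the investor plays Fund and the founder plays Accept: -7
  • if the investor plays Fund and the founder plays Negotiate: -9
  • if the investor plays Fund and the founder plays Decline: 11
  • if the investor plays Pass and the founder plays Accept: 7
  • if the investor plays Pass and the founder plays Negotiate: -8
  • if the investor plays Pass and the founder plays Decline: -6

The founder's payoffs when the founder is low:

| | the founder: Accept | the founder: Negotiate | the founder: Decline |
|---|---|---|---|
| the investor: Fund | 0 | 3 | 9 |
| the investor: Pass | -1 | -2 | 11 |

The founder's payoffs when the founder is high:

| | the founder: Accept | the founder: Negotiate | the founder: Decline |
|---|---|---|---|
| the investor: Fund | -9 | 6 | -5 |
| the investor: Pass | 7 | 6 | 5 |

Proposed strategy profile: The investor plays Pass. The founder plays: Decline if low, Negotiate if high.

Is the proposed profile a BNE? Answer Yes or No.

No

The investor plays Pass: E[Pass] = 0.7·(-6) + 0.3·(-8) = -6.6; E[Fund] = 5. Not best-responding. ✗
The founder (project quality low), facing Pass: Accept gives -1, Negotiate gives -2, Decline gives 11. Proposed Decline is best. ✓
The founder (project quality high), facing Pass: Accept gives 7, Negotiate gives 6, Decline gives 5. Proposed Negotiate is not best — profitable deviation exists. ✗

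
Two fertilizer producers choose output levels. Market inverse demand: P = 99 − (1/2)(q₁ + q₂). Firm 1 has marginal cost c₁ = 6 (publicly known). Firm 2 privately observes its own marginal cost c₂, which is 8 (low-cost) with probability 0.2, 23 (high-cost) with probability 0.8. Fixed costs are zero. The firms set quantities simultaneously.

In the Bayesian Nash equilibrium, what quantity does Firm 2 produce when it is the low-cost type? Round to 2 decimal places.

55.33

Type-c best response for Firm 2: q₂(c) = (99 − c) − q₁/2.
Firm 1 maximizes expected profit; its first-order condition is 99 − q₁ − (1/2)E[q₂] − 6 = 0.
Substituting E[q₂] and solving: E[c₂] = 20, so q₁ = (99 − 2·6 + 20)/(3/2) = 71.3333.
q₂(low-cost) = (99 − 8 − (1/2)·71.3333) = 55.3333.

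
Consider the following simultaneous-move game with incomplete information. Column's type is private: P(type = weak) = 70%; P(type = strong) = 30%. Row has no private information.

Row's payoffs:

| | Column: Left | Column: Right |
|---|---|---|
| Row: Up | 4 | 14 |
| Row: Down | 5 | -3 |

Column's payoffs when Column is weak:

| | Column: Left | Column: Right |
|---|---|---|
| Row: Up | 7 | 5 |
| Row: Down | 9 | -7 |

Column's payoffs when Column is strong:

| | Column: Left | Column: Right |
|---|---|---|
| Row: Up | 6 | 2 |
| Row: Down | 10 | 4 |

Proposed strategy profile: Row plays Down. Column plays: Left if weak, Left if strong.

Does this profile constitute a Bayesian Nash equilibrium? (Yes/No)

Yes

A profile is a BNE iff every type of every player is best-responding given beliefs about the other side.
Row plays Down: E[Down] = 0.7·(5) + 0.3·(5) = 5; E[Up] = 4. Best-responding. ✓
Column (type weak), facing Down: Left gives 9, Right gives -7. Proposed Left is best. ✓
Column (type strong), facing Down: Left gives 10, Right gives 4. Proposed Left is best. ✓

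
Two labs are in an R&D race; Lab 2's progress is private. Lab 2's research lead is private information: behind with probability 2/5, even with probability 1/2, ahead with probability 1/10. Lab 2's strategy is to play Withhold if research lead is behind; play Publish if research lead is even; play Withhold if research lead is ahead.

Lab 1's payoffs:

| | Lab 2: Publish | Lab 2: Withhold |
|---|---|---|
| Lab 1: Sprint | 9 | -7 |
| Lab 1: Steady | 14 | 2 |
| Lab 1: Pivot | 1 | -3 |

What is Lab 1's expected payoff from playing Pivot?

Take the expectation over Lab 2's research lead, weighting each type's action by its prior probability.
E[Pivot] = 2/5·(-3) + 1/2·1 + 1/10·(-3) = (-6/5) + 1/2 + (-3/10) = -1

-1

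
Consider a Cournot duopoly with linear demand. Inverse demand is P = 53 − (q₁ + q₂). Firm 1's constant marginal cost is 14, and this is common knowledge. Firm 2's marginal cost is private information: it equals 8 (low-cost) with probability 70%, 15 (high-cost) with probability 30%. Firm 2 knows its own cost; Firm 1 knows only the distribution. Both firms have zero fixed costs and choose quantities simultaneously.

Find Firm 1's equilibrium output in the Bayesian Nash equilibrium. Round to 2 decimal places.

Type-c best response for Firm 2: q₂(c) = (53 − c)/2 − q₁/2.
Firm 1 maximizes expected profit; its first-order condition is 53 − 2q₁ − E[q₂] − 14 = 0.
Substituting E[q₂] and solving: E[c₂] = 10.1, so q₁ = (53 − 2·14 + 10.1)/3 = 11.7.

11.70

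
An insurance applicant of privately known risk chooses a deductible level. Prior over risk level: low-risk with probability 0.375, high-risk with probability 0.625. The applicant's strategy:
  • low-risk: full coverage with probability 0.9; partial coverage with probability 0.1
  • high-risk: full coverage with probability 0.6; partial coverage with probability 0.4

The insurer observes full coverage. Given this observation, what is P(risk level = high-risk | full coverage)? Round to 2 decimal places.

Apply Bayes' rule using the sender's strategy as the likelihood.
P(full coverage) = 0.375·0.9 + 0.625·0.6 = 0.7125
P(high-risk | full coverage) = (0.625·0.6) / 0.7125 = 0.375 / 0.7125 = 0.526316

0.53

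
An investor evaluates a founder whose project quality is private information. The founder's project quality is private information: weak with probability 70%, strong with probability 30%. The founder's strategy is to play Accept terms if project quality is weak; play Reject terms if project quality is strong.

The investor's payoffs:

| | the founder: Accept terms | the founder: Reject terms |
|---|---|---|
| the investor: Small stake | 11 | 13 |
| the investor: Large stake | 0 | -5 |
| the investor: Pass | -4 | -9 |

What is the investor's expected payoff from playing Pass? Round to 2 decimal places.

E[Pass] = 0.7·(-4) + 0.3·(-9) = (-2.8) + (-2.7) = -5.5

-5.50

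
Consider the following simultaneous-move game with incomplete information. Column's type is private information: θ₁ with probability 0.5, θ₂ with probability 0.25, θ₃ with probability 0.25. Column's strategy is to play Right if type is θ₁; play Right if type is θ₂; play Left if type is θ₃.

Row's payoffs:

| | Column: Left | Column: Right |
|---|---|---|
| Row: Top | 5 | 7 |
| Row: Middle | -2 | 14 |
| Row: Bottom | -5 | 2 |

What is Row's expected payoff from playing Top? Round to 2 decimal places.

Take the expectation over Column's type, weighting each type's action by its prior probability.
E[Top] = 0.5·7 + 0.25·7 + 0.25·5 = 3.5 + 1.75 + 1.25 = 6.5

6.50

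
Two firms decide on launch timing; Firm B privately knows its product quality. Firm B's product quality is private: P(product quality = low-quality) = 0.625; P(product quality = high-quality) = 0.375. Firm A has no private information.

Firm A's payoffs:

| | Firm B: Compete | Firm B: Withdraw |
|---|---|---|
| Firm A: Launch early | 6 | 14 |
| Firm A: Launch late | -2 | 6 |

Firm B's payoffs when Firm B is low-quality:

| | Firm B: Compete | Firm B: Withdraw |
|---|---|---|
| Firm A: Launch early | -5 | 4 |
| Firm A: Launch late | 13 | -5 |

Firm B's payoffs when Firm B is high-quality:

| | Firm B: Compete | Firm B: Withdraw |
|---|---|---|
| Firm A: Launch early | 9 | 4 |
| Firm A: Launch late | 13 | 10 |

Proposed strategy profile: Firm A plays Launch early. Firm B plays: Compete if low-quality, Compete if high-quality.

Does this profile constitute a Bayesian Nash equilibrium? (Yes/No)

Firm A plays Launch early: E[Launch early] = 0.625·(6) + 0.375·(6) = 6; E[Launch late] = -2. Best-responding. ✓
Firm B (product quality low-quality), facing Launch early: Compete gives -5, Withdraw gives 4. Proposed Compete is not best — profitable deviation exists. ✗
Firm B (product quality high-quality), facing Launch early: Compete gives 9, Withdraw gives 4. Proposed Compete is best. ✓

No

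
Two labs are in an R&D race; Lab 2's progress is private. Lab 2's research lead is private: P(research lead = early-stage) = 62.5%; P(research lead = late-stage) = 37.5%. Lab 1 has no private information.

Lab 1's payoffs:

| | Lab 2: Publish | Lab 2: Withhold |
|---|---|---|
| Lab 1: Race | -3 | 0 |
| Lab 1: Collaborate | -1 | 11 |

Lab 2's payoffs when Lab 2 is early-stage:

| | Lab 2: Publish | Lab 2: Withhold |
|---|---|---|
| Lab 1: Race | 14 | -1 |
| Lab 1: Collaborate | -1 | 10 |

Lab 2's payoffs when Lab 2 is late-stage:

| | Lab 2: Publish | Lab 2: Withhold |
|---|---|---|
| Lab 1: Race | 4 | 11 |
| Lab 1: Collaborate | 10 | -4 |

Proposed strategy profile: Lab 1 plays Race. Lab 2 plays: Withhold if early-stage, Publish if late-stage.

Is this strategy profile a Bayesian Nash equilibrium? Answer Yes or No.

No

A profile is a BNE iff every type of every player is best-responding given beliefs about the other side.
Lab 1 plays Race: E[Race] = 0.625·(0) + 0.375·(-3) = -1.125; E[Collaborate] = 6.5. Not best-responding. ✗
Lab 2 (research lead early-stage), facing Race: Publish gives 14, Withhold gives -1. Proposed Withhold is not best — profitable deviation exists. ✗
Lab 2 (research lead late-stage), facing Race: Publish gives 4, Withhold gives 11. Proposed Publish is not best — profitable deviation exists. ✗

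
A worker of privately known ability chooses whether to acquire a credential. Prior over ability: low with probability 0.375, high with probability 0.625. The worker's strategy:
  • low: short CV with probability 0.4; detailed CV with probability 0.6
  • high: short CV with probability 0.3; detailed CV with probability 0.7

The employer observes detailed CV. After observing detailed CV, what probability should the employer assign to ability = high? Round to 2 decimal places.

0.66

P(detailed CV) = 0.375·0.6 + 0.625·0.7 = 0.6625
P(high | detailed CV) = (0.625·0.7) / 0.6625 = 0.4375 / 0.6625 = 0.660377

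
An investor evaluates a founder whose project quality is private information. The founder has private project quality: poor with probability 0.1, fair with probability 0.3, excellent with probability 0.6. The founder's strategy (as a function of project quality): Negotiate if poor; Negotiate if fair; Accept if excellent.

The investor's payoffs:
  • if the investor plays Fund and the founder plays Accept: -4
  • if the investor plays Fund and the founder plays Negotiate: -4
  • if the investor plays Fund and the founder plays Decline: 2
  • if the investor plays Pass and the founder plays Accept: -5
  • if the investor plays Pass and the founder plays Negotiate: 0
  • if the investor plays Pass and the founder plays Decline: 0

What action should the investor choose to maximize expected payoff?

Pass

E[Fund] = 0.1·(-4) + 0.3·(-4) + 0.6·(-4) = -4
E[Pass] = 0.1·(0) + 0.3·(0) + 0.6·(-5) = -3
Best response: Pass (-3 is the largest).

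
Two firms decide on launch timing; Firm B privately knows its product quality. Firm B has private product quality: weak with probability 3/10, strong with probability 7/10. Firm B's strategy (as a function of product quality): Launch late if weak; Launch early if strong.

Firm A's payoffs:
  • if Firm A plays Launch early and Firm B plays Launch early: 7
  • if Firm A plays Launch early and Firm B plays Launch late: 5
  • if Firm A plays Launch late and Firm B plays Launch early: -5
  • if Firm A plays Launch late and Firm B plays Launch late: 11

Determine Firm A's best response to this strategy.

Compute Firm A's expected payoff for each action, taking the expectation over Firm B's type.
E[Launch early] = 3/10·(5) + 7/10·(7) = 32/5
E[Launch late] = 3/10·(11) + 7/10·(-5) = -1/5
Best response: Launch early (32/5 is the largest).

Launch early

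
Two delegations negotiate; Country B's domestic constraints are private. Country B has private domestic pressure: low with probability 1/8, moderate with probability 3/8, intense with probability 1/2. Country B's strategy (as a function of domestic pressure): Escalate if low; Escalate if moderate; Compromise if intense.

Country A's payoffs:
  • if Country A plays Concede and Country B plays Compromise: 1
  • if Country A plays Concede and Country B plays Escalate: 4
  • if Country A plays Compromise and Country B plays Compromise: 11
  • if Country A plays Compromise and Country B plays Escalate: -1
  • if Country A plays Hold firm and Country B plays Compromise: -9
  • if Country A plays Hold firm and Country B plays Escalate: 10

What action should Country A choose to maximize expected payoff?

Compute Country A's expected payoff for each action, taking the expectation over Country B's type.
E[Concede] = 1/8·(4) + 3/8·(4) + 1/2·(1) = 5/2
E[Compromise] = 1/8·(-1) + 3/8·(-1) + 1/2·(11) = 5
E[Hold firm] = 1/8·(10) + 3/8·(10) + 1/2·(-9) = 1/2
Best response: Compromise (5 is the largest).

Compromise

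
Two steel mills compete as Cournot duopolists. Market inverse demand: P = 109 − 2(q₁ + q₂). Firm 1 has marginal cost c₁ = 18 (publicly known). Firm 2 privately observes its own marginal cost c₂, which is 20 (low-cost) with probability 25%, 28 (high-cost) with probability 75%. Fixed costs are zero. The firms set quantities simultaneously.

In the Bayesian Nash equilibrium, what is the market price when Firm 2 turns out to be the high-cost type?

Type-c best response for Firm 2: q₂(c) = (109 − c)/4 − q₁/2.
Firm 1 maximizes expected profit; its first-order condition is 109 − 4q₁ − 2E[q₂] − 18 = 0.
Substituting E[q₂] and solving: E[c₂] = 26, so q₁ = (109 − 2·18 + 26)/6 = 16.5.
q₂(high-cost) = 12, so P = 109 − 2·(16.5 + 12) = 52.

52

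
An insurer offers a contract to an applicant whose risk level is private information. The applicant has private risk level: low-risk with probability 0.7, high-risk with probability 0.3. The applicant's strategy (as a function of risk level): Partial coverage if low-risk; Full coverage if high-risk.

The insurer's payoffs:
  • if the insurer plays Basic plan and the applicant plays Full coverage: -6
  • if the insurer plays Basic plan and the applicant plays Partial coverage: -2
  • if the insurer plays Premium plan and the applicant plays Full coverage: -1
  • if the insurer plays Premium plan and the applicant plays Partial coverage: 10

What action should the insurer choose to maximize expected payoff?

Compute the insurer's expected payoff for each action, taking the expectation over the applicant's type.
E[Basic plan] = 0.7·(-2) + 0.3·(-6) = -3.2
E[Premium plan] = 0.7·(10) + 0.3·(-1) = 6.7
Best response: Premium plan (6.7 is the largest).

Premium plan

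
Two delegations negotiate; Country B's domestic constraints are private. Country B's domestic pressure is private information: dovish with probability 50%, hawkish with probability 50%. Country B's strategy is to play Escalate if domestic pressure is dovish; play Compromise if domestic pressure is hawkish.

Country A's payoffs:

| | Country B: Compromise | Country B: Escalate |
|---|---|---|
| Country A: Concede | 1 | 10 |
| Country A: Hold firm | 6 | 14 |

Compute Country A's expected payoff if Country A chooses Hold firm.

10

E[Hold firm] = 0.5·14 + 0.5·6 = 7 + 3 = 10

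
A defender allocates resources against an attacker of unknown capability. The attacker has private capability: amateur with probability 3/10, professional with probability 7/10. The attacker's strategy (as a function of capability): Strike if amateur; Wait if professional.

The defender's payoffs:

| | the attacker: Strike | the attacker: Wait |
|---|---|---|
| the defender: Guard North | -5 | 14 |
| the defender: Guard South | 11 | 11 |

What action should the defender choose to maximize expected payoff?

E[Guard North] = 3/10·(-5) + 7/10·(14) = 83/10
E[Guard South] = 3/10·(11) + 7/10·(11) = 11
Best response: Guard South (11 is the largest).

Guard South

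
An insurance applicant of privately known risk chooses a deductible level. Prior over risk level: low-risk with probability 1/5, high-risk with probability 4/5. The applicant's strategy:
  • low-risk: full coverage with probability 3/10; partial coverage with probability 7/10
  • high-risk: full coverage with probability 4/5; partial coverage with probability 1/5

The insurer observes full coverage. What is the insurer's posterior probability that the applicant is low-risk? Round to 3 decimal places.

0.086

P(full coverage) = (1/5)·(3/10) + (4/5)·(4/5) = 7/10
P(low-risk | full coverage) = ((1/5)·(3/10)) / (7/10) = (3/50) / (7/10) = 3/35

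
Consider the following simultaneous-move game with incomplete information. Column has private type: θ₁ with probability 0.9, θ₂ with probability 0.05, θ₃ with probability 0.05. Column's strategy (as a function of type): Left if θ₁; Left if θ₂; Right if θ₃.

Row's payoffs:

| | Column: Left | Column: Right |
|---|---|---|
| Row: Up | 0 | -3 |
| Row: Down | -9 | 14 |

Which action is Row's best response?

Up

E[Up] = 0.9·(0) + 0.05·(0) + 0.05·(-3) = -0.15
E[Down] = 0.9·(-9) + 0.05·(-9) + 0.05·(14) = -7.85
Best response: Up (-0.15 is the largest).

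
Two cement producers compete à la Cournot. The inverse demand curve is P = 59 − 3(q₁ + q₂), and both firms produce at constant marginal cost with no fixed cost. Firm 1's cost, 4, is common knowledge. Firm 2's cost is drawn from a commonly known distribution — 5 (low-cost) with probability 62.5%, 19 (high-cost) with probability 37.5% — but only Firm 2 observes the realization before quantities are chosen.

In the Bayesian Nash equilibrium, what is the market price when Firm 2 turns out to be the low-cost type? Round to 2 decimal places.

Type-c best response for Firm 2: q₂(c) = (59 − c)/6 − q₁/2.
Firm 1 maximizes expected profit; its first-order condition is 59 − 6q₁ − 3E[q₂] − 4 = 0.
Substituting E[q₂] and solving: E[c₂] = 10.25, so q₁ = (59 − 2·4 + 10.25)/9 = 6.80556.
q₂(low-cost) = 5.59722, so P = 59 − 3·(6.80556 + 5.59722) = 21.7917.

21.79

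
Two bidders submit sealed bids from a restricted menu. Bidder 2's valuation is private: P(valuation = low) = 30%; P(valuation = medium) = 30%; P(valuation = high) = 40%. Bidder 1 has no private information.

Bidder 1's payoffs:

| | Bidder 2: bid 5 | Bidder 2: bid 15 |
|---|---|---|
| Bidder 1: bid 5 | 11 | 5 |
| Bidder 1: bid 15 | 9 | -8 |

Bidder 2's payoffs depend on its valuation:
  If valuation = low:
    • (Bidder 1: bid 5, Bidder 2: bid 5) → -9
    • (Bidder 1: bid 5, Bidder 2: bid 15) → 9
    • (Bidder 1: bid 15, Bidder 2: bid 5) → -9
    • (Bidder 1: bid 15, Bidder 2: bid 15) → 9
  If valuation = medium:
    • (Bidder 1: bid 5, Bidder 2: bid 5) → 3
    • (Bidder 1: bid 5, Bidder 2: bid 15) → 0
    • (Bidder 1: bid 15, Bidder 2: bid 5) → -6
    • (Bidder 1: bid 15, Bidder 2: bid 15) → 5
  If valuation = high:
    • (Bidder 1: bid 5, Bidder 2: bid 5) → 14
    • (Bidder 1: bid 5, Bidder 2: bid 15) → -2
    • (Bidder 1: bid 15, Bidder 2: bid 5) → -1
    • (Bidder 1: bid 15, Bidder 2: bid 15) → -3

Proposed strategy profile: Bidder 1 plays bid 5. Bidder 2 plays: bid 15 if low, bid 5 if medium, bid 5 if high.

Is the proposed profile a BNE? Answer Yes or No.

Yes

A profile is a BNE iff every type of every player is best-responding given beliefs about the other side.
Bidder 1 plays bid 5: E[bid 5] = 0.3·(5) + 0.3·(11) + 0.4·(11) = 9.2; E[bid 15] = 3.9. Best-responding. ✓
Bidder 2 (valuation low), facing bid 5: bid 5 gives -9, bid 15 gives 9. Proposed bid 15 is best. ✓
Bidder 2 (valuation medium), facing bid 5: bid 5 gives 3, bid 15 gives 0. Proposed bid 5 is best. ✓
Bidder 2 (valuation high), facing bid 5: bid 5 gives 14, bid 15 gives -2. Proposed bid 5 is best. ✓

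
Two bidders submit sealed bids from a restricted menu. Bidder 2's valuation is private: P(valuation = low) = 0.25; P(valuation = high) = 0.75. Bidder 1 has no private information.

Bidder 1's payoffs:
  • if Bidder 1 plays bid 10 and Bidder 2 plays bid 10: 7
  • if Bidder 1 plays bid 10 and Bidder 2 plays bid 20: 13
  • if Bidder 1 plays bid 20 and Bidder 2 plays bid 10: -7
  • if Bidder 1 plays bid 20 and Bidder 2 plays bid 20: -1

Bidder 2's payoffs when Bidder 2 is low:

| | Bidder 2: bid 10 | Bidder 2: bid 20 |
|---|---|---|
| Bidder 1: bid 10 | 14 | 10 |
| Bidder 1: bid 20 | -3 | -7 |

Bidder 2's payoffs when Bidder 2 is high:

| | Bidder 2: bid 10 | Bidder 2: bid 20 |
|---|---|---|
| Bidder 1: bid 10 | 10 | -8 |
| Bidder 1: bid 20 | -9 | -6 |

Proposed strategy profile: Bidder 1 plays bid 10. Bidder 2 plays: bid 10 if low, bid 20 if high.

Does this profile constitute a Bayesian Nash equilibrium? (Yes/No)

No

Bidder 1 plays bid 10: E[bid 10] = 0.25·(7) + 0.75·(13) = 11.5; E[bid 20] = -2.5. Best-responding. ✓
Bidder 2 (valuation low), facing bid 10: bid 10 gives 14, bid 20 gives 10. Proposed bid 10 is best. ✓
Bidder 2 (valuation high), facing bid 10: bid 10 gives 10, bid 20 gives -8. Proposed bid 20 is not best — profitable deviation exists. ✗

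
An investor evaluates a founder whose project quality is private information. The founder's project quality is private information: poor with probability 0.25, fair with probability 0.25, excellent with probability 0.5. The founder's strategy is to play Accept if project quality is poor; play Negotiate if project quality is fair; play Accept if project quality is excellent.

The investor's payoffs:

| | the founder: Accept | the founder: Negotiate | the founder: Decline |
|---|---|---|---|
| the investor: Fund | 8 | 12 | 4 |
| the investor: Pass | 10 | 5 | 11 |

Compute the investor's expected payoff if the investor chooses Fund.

9

Take the expectation over the founder's project quality, weighting each type's action by its prior probability.
E[Fund] = 0.25·8 + 0.25·12 + 0.5·8 = 2 + 3 + 4 = 9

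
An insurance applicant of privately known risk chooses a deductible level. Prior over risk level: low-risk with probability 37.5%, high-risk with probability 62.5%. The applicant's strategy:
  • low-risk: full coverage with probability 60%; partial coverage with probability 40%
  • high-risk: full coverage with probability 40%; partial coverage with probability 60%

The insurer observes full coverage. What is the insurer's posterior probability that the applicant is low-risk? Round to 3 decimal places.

0.474

P(full coverage) = 0.375·0.6 + 0.625·0.4 = 0.475
P(low-risk | full coverage) = (0.375·0.6) / 0.475 = 0.225 / 0.475 = 0.473684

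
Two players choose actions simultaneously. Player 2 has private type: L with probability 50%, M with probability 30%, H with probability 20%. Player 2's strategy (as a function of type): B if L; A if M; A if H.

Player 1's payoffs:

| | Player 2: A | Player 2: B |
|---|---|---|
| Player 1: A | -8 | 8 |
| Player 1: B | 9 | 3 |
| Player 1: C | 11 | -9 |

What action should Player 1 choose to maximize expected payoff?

Compute Player 1's expected payoff for each action, taking the expectation over Player 2's type.
E[A] = 0.5·(8) + 0.3·(-8) + 0.2·(-8) = 0
E[B] = 0.5·(3) + 0.3·(9) + 0.2·(9) = 6
E[C] = 0.5·(-9) + 0.3·(11) + 0.2·(11) = 1
Best response: B (6 is the largest).

B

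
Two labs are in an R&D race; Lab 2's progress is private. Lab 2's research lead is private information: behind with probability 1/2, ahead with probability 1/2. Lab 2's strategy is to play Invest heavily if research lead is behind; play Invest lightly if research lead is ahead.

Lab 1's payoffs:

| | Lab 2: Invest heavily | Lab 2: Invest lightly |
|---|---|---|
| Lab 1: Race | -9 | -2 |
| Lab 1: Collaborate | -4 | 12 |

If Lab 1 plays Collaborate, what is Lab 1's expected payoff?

4

Take the expectation over Lab 2's research lead, weighting each type's action by its prior probability.
E[Collaborate] = 1/2·(-4) + 1/2·12 = (-2) + 6 = 4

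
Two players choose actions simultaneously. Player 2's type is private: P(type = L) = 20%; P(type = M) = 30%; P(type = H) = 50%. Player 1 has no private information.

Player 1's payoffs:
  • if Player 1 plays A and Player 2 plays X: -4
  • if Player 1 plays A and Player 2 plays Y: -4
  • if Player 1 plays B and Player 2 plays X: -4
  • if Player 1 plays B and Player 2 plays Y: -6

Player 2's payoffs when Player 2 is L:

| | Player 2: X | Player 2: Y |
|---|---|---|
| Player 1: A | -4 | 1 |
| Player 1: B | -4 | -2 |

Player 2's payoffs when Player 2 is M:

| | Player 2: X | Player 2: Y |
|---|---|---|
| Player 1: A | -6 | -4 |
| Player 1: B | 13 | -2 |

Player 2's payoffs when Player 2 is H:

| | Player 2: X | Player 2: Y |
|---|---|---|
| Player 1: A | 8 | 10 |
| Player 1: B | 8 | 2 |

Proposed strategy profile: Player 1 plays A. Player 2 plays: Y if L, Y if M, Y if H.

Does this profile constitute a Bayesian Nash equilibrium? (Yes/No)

Yes

Player 1 plays A: E[A] = 0.2·(-4) + 0.3·(-4) + 0.5·(-4) = -4; E[B] = -6. Best-responding. ✓
Player 2 (type L), facing A: X gives -4, Y gives 1. Proposed Y is best. ✓
Player 2 (type M), facing A: X gives -6, Y gives -4. Proposed Y is best. ✓
Player 2 (type H), facing A: X gives 8, Y gives 10. Proposed Y is best. ✓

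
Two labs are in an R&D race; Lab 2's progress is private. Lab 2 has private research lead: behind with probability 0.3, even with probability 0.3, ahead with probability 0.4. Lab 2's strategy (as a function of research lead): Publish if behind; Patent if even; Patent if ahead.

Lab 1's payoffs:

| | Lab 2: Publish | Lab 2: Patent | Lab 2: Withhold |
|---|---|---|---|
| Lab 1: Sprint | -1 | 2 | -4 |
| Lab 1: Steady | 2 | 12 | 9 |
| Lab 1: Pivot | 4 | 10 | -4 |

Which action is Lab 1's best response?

E[Sprint] = 0.3·(-1) + 0.3·(2) + 0.4·(2) = 1.1
E[Steady] = 0.3·(2) + 0.3·(12) + 0.4·(12) = 9
E[Pivot] = 0.3·(4) + 0.3·(10) + 0.4·(10) = 8.2
Best response: Steady (9 is the largest).

Steady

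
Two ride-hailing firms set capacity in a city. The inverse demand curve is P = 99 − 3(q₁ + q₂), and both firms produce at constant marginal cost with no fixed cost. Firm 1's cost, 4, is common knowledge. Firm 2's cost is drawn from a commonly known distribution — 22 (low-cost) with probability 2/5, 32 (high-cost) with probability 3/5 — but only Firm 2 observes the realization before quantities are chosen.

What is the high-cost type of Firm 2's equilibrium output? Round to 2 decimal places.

Firm 2 with cost c maximizes (99 − 3(q₁+q₂) − c)·q₂, giving q₂(c) = (99 − c − 3q₁)/6.
E[c₂] = 2/5·22 + 3/5·32 = 28
Firm 1's FOC against E[q₂] yields q₁ = (99 − 2·4 + E[c₂])/9 = (99 − 8 + 28)/9 = 13.2222.
q₂(high-cost) = (99 − 32 − 3·13.2222)/6 = 4.55556.

4.56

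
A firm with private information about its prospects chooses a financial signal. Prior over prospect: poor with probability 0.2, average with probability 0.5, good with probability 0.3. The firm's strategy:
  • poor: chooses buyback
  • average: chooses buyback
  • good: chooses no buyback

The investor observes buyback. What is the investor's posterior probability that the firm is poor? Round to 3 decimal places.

P(buyback) = 0.2·1 + 0.5·1 + 0.3·0 = 0.7
P(poor | buyback) = (0.2·1) / 0.7 = 0.2 / 0.7 = 0.285714

0.286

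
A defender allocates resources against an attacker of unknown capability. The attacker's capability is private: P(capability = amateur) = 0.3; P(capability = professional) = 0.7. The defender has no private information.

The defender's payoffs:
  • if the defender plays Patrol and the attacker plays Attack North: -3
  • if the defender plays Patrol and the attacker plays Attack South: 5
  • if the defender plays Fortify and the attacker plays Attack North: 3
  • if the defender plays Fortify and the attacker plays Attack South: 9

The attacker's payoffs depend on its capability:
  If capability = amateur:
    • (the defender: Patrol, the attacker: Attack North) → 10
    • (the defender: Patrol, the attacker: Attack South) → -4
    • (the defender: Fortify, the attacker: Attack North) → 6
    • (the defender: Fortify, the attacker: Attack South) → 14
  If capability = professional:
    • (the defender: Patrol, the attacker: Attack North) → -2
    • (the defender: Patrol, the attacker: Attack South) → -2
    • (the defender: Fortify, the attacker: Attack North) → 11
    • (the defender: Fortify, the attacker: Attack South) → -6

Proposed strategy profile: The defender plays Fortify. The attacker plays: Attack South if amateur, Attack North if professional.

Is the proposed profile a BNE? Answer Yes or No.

The defender plays Fortify: E[Fortify] = 0.3·(9) + 0.7·(3) = 4.8; E[Patrol] = -0.6. Best-responding. ✓
The attacker (capability amateur), facing Fortify: Attack North gives 6, Attack South gives 14. Proposed Attack South is best. ✓
The attacker (capability professional), facing Fortify: Attack North gives 11, Attack South gives -6. Proposed Attack North is best. ✓

Yes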